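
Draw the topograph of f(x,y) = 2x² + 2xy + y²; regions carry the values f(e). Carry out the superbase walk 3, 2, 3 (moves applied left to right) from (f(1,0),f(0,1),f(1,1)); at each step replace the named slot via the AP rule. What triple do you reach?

start (2,1,5) = (f(1,0),f(0,1),f(1,1))
replace slot 3: 2·(2+1) − 5 = 1 → (2,1,1)
replace slot 2: 2·(2+1) − 1 = 5 → (2,5,1)
replace slot 3: 2·(2+5) − 1 = 13 → (2,5,13)

2,5,13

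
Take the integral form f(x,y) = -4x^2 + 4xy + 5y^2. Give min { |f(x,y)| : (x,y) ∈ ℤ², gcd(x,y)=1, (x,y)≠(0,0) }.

river: ρ → (5,6,-3)
river: ρ → (-3,6,5)
river: ρ → (5,4,-4)
river: ρ → (-4,4,5)
closes: descent 0, river 4
min |a| on river = 3

3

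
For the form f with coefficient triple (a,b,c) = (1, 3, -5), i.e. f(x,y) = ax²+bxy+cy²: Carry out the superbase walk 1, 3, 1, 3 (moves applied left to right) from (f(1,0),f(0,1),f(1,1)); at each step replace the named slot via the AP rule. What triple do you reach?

start (1,-5,-1) = (f(1,0),f(0,1),f(1,1))
replace slot 1: 2·((-5)+(-1)) − 1 = -13 → (-13,-5,-1)
replace slot 3: 2·((-13)+(-5)) − (-1) = -35 → (-13,-5,-35)
replace slot 1: 2·((-5)+(-35)) − (-13) = -67 → (-67,-5,-35)
replace slot 3: 2·((-67)+(-5)) − (-35) = -109 → (-67,-5,-109)

-67,-5,-109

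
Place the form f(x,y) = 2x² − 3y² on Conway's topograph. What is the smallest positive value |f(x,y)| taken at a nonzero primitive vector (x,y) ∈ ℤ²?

descent: ρ → (-3,0,2)
descent: ρ → (2,4,-1)  [lands on river]
river: ρ → (-1,4,2)
closes: descent 2, river 2
min |a| on river = 1

1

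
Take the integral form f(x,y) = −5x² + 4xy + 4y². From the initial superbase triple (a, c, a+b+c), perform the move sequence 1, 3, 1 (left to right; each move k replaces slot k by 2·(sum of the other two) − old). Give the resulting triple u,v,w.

start (-5,4,3) = (f(1,0),f(0,1),f(1,1))
replace slot 1: 2·(4+3) − (-5) = 19 → (19,4,3)
replace slot 3: 2·(19+4) − 3 = 43 → (19,4,43)
replace slot 1: 2·(4+43) − 19 = 75 → (75,4,43)

75,4,43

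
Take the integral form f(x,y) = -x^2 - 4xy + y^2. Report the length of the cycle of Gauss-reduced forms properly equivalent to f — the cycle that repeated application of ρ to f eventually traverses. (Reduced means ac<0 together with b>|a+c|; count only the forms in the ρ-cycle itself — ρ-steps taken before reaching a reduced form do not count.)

D = 20, ⌊√D⌋ = 4
descent: ρ → (1,4,-1)  [lands on river]
river: ρ → (-1,4,1)
ρ-cycle length = 2 (tail of 1 descent step not counted)

2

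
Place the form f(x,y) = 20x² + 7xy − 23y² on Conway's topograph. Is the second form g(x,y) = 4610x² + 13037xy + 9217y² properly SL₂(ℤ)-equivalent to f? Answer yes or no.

D₁ = 1889, D₂ = 1889
river cycle of f (length 66): (-23, 39, 4), (4, 41, -13), (-13, 37, 10), (10, 43, -1), (-1, 43, 10), (10, 37, -13), (-13, 41, 4), (4, 39, -23), (-23, 7, 20), (20, 33, -10), … (56 more)
river cycle of g (length 66): (20, 7, -23), (-23, 39, 4), (4, 41, -13), (-13, 37, 10), (10, 43, -1), (-1, 43, 10), (10, 37, -13), (-13, 41, 4), (4, 39, -23), (-23, 7, 20), … (56 more)
cycles coincide ⇒ equivalent

yes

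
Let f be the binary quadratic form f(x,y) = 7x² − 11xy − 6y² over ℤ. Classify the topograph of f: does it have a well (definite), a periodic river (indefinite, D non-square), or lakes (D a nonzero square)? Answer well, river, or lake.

D = b²−4ac = (-11)² − 4·7·(-6) = 289
D = 17² is a perfect square ⇒ form factors over ℤ ⇒ lakes

lake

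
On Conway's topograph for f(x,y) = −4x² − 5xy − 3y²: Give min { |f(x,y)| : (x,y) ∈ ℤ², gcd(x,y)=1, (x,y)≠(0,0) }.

translate: b→-3 (≡5 mod 8), so (4,5,3)→(4,-3,2)
flip: (4,-3,2)→(2,3,4)
translate: b→-1 (≡3 mod 4), so (2,3,4)→(2,-1,3)
reduced (well bottom): (2,-1,3) with a≤c, −a<b≤a
well minimum |f| = |-2| = 2 (negative-definite)

2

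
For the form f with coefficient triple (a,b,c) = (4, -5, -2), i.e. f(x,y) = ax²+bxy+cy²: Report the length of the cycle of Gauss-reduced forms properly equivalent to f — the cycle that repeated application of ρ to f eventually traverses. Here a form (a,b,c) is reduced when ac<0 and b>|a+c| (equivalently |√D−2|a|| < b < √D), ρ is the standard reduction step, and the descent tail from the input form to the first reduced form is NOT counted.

D = 57, ⌊√D⌋ = 7
descent: ρ → (-2,5,4)  [lands on river]
river: ρ → (4,3,-3)
river: ρ → (-3,3,4)
river: ρ → (4,5,-2)
river: ρ → (-2,7,1)
river: ρ → (1,7,-2)
ρ-cycle length = 6 (tail of 1 descent step not counted)

6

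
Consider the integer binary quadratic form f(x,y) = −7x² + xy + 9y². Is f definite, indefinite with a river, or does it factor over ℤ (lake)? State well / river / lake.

D = b²−4ac = 1² − 4·(-7)·9 = 253
D > 0 non-square ⇒ indefinite ⇒ periodic river

river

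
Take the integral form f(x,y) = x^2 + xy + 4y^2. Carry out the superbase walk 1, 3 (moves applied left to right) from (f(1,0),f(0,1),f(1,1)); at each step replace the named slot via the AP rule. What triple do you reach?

start (1,4,6) = (f(1,0),f(0,1),f(1,1))
replace slot 1: 2·(4+6) − 1 = 19 → (19,4,6)
replace slot 3: 2·(19+4) − 6 = 40 → (19,4,40)

19,4,40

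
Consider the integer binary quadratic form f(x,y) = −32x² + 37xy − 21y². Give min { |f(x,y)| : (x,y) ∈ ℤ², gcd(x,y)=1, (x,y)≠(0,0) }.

translate: b→27 (≡-37 mod 64), so (32,-37,21)→(32,27,16)
flip: (32,27,16)→(16,-27,32)
translate: b→5 (≡-27 mod 32), so (16,-27,32)→(16,5,21)
reduced (well bottom): (16,5,21) with a≤c, −a<b≤a
well minimum |f| = |-16| = 16 (negative-definite)

16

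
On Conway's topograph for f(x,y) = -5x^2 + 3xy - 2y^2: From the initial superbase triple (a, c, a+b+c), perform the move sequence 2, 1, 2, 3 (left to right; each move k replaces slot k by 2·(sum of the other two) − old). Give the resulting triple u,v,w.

start (-5,-2,-4) = (f(1,0),f(0,1),f(1,1))
replace slot 2: 2·((-5)+(-4)) − (-2) = -16 → (-5,-16,-4)
replace slot 1: 2·((-16)+(-4)) − (-5) = -35 → (-35,-16,-4)
replace slot 2: 2·((-35)+(-4)) − (-16) = -62 → (-35,-62,-4)
replace slot 3: 2·((-35)+(-62)) − (-4) = -190 → (-35,-62,-190)

-35,-62,-190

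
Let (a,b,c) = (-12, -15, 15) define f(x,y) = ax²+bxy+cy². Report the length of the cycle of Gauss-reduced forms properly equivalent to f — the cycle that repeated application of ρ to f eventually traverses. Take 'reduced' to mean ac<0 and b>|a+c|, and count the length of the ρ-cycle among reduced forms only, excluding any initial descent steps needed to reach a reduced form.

D = 945, ⌊√D⌋ = 30
descent: ρ → (15,15,-12)  [lands on river]
river: ρ → (-12,9,18)
river: ρ → (18,27,-3)
river: ρ → (-3,27,18)
river: ρ → (18,9,-12)
river: ρ → (-12,15,15)
ρ-cycle length = 6 (tail of 1 descent step not counted)

6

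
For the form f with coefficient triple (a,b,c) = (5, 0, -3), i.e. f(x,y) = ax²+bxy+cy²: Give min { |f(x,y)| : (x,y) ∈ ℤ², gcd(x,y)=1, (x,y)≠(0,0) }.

descent: ρ → (-3,6,2)  [lands on river]
river: ρ → (2,6,-3)
closes: descent 1, river 2
min |a| on river = 2

2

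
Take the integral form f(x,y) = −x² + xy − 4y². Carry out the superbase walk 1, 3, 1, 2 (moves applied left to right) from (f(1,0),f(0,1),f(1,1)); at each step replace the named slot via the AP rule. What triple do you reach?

start (-1,-4,-4) = (f(1,0),f(0,1),f(1,1))
replace slot 1: 2·((-4)+(-4)) − (-1) = -15 → (-15,-4,-4)
replace slot 3: 2·((-15)+(-4)) − (-4) = -34 → (-15,-4,-34)
replace slot 1: 2·((-4)+(-34)) − (-15) = -61 → (-61,-4,-34)
replace slot 2: 2·((-61)+(-34)) − (-4) = -186 → (-61,-186,-34)

-61,-186,-34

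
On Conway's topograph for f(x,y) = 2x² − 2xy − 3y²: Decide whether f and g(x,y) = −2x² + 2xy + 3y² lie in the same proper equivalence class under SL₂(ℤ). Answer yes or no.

D₁ = 28, D₂ = 28
river cycle of f (length 4): (-3, 2, 2), (2, 2, -3), (-3, 4, 1), (1, 4, -3)
river cycle of g (length 4): (3, 4, -1), (-1, 4, 3), (3, 2, -2), (-2, 2, 3)
cycles differ ⇒ inequivalent

no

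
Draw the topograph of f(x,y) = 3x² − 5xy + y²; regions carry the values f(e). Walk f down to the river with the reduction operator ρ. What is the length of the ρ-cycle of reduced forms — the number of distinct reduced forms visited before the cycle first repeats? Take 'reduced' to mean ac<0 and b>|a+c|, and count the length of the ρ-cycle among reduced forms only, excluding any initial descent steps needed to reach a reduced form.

D = 13, ⌊√D⌋ = 3
descent: ρ → (1,3,-1)  [lands on river]
river: ρ → (-1,3,1)
ρ-cycle length = 2 (tail of 1 descent step not counted)

2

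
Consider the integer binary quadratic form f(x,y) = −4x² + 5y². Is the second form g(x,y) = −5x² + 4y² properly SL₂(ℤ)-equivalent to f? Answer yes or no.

D₁ = 80, D₂ = 80
river cycle of f (length 2): (-4, 8, 1), (1, 8, -4)
river cycle of g (length 2): (4, 8, -1), (-1, 8, 4)
cycles differ ⇒ inequivalent

no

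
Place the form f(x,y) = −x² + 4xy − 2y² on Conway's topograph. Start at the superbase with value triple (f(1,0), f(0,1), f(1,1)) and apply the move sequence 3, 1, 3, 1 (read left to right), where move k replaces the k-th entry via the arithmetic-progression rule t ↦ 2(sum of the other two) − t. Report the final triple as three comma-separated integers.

start (-1,-2,1) = (f(1,0),f(0,1),f(1,1))
replace slot 3: 2·((-1)+(-2)) − 1 = -7 → (-1,-2,-7)
replace slot 1: 2·((-2)+(-7)) − (-1) = -17 → (-17,-2,-7)
replace slot 3: 2·((-17)+(-2)) − (-7) = -31 → (-17,-2,-31)
replace slot 1: 2·((-2)+(-31)) − (-17) = -49 → (-49,-2,-31)

-49,-2,-31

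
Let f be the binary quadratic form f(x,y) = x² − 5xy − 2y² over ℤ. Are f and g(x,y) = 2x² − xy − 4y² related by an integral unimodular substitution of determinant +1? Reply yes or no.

D₁ = 33, D₂ = 33
river cycle of f (length 4): (-2, 5, 1), (1, 5, -2), (-2, 3, 3), (3, 3, -2)
river cycle of g (length 4): (2, 3, -3), (-3, 3, 2), (2, 5, -1), (-1, 5, 2)
cycles differ ⇒ inequivalent

no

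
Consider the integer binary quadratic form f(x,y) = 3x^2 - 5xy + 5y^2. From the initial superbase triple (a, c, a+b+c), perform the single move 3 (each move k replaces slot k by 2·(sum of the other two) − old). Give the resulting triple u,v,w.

start (3,5,3) = (f(1,0),f(0,1),f(1,1))
replace slot 3: 2·(3+5) − 3 = 13 → (3,5,13)

3,5,13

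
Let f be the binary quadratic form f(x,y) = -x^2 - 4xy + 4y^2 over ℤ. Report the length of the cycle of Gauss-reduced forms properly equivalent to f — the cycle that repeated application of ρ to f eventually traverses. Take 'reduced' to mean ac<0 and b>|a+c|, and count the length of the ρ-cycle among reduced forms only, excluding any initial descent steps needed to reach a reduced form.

D = 32, ⌊√D⌋ = 5
descent: ρ → (4,4,-1)  [lands on river]
river: ρ → (-1,4,4)
ρ-cycle length = 2 (tail of 1 descent step not counted)

2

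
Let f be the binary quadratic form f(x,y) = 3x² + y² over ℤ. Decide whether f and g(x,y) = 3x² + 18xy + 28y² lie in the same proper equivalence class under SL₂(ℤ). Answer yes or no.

D₁ = -12, D₂ = -12
f: flip: (3,0,1)→(1,0,3)
f: reduced (well bottom): (1,0,3) with a≤c, −a<b≤a
g: translate: b→0 (≡18 mod 6), so (3,18,28)→(3,0,1)
g: flip: (3,0,1)→(1,0,3)
g: reduced (well bottom): (1,0,3) with a≤c, −a<b≤a
reduced forms (1, 0, 3) vs (1, 0, 3) ⇒ equivalent

yes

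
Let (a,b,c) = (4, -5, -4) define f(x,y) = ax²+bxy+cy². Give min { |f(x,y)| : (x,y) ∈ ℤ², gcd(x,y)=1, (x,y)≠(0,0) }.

descent: ρ → (-4,5,4)  [lands on river]
river: ρ → (4,3,-5)
river: ρ → (-5,7,2)
river: ρ → (2,9,-1)
river: ρ → (-1,9,2)
river: ρ → (2,7,-5)
river: ρ → (-5,3,4)
river: ρ → (4,5,-4)
river: ρ → (-4,3,5)
river: ρ → (5,7,-2)
river: ρ → (-2,9,1)
river: ρ → (1,9,-2)
river: ρ → (-2,7,5)
river: ρ → (5,3,-4)
closes: descent 1, river 14
min |a| on river = 1

1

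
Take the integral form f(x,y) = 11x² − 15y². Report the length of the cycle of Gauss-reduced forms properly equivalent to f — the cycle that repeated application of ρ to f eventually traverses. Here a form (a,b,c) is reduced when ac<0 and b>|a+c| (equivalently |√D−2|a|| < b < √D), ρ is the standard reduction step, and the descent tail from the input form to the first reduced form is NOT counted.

D = 660, ⌊√D⌋ = 25
descent: ρ → (-15,0,11)
descent: ρ → (11,22,-4)  [lands on river]
river: ρ → (-4,18,21)
river: ρ → (21,24,-1)
river: ρ → (-1,24,21)
river: ρ → (21,18,-4)
river: ρ → (-4,22,11)
ρ-cycle length = 6 (tail of 2 descent steps not counted)

6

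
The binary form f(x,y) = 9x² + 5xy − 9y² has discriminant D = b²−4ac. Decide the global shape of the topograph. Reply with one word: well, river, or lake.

D = b²−4ac = 5² − 4·9·(-9) = 349
D > 0 non-square ⇒ indefinite ⇒ periodic river

river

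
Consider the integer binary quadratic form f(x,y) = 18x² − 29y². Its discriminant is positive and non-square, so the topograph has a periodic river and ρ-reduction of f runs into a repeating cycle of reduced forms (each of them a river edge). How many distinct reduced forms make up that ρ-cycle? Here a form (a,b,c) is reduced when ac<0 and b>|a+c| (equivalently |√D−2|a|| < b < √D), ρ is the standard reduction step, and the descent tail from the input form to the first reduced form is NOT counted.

D = 2088, ⌊√D⌋ = 45
descent: ρ → (-29,0,18)
descent: ρ → (18,36,-11)  [lands on river]
river: ρ → (-11,30,27)
river: ρ → (27,24,-14)
river: ρ → (-14,32,19)
river: ρ → (19,44,-2)
river: ρ → (-2,44,19)
river: ρ → (19,32,-14)
river: ρ → (-14,24,27)
river: ρ → (27,30,-11)
river: ρ → (-11,36,18)
ρ-cycle length = 10 (tail of 2 descent steps not counted)

10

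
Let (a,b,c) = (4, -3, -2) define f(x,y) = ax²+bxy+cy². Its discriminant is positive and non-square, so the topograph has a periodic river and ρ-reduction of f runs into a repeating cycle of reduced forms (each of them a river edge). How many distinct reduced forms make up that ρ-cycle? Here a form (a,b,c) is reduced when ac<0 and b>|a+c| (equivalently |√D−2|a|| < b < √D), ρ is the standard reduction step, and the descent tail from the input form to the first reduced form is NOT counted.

D = 41, ⌊√D⌋ = 6
descent: ρ → (-2,3,4)  [lands on river]
river: ρ → (4,5,-1)
river: ρ → (-1,5,4)
river: ρ → (4,3,-2)
river: ρ → (-2,5,2)
river: ρ → (2,3,-4)
river: ρ → (-4,5,1)
river: ρ → (1,5,-4)
river: ρ → (-4,3,2)
river: ρ → (2,5,-2)
ρ-cycle length = 10 (tail of 1 descent step not counted)

10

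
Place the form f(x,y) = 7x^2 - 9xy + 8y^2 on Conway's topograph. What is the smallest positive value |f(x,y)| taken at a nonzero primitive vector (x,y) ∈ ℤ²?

translate: b→5 (≡-9 mod 14), so (7,-9,8)→(7,5,6)
flip: (7,5,6)→(6,-5,7)
reduced (well bottom): (6,-5,7) with a≤c, −a<b≤a
well minimum = a = 6

6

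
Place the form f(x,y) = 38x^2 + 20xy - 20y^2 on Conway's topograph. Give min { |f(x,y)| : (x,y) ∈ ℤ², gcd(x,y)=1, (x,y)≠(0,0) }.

river: ρ → (-20,20,38)
river: ρ → (38,56,-2)
river: ρ → (-2,56,38)
river: ρ → (38,20,-20)
closes: descent 0, river 4
min |a| on river = 2

2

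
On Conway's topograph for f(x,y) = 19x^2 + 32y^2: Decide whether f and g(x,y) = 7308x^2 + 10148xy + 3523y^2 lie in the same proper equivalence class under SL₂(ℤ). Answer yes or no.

D₁ = -2432, D₂ = -2432
f: reduced (well bottom): (19,0,32) with a≤c, −a<b≤a
g: translate: b→-4468 (≡10148 mod 14616), so (7308,10148,3523)→(7308,-4468,683)
g: flip: (7308,-4468,683)→(683,4468,7308)
g: translate: b→370 (≡4468 mod 1366), so (683,4468,7308)→(683,370,51)
g: flip: (683,370,51)→(51,-370,683)
g: translate: b→38 (≡-370 mod 102), so (51,-370,683)→(51,38,19)
g: flip: (51,38,19)→(19,-38,51)
g: translate: b→0 (≡-38 mod 38), so (19,-38,51)→(19,0,32)
g: reduced (well bottom): (19,0,32) with a≤c, −a<b≤a
reduced forms (19, 0, 32) vs (19, 0, 32) ⇒ equivalent

yes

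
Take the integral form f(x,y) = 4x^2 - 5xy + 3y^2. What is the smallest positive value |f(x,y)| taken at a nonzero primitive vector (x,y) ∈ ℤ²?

translate: b→3 (≡-5 mod 8), so (4,-5,3)→(4,3,2)
flip: (4,3,2)→(2,-3,4)
translate: b→1 (≡-3 mod 4), so (2,-3,4)→(2,1,3)
reduced (well bottom): (2,1,3) with a≤c, −a<b≤a
well minimum = a = 2

2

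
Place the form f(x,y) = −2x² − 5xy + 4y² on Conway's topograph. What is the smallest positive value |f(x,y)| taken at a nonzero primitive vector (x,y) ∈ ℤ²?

descent: ρ → (4,5,-2)  [lands on river]
river: ρ → (-2,7,1)
river: ρ → (1,7,-2)
river: ρ → (-2,5,4)
river: ρ → (4,3,-3)
river: ρ → (-3,3,4)
closes: descent 1, river 6
min |a| on river = 1

1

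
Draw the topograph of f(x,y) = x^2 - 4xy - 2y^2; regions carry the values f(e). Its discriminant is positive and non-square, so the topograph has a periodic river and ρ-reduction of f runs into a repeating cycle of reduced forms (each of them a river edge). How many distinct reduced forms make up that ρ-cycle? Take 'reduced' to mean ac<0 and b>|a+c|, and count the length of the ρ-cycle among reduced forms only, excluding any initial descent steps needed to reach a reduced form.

D = 24, ⌊√D⌋ = 4
descent: ρ → (-2,4,1)  [lands on river]
river: ρ → (1,4,-2)
ρ-cycle length = 2 (tail of 1 descent step not counted)

2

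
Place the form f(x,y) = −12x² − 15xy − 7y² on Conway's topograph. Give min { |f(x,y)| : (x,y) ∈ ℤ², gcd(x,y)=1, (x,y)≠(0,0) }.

translate: b→-9 (≡15 mod 24), so (12,15,7)→(12,-9,4)
flip: (12,-9,4)→(4,9,12)
translate: b→1 (≡9 mod 8), so (4,9,12)→(4,1,7)
reduced (well bottom): (4,1,7) with a≤c, −a<b≤a
well minimum |f| = |-4| = 4 (negative-definite)

4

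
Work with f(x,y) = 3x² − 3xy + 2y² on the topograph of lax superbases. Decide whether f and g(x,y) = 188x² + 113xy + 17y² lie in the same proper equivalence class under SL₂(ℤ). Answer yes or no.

D₁ = -15, D₂ = -15
f: translate: b→3 (≡-3 mod 6), so (3,-3,2)→(3,3,2)
f: flip: (3,3,2)→(2,-3,3)
f: translate: b→1 (≡-3 mod 4), so (2,-3,3)→(2,1,2)
f: reduced (well bottom): (2,1,2) with a≤c, −a<b≤a
g: flip: (188,113,17)→(17,-113,188)
g: translate: b→-11 (≡-113 mod 34), so (17,-113,188)→(17,-11,2)
g: flip: (17,-11,2)→(2,11,17)
g: translate: b→-1 (≡11 mod 4), so (2,11,17)→(2,-1,2)
g: flip: (2,-1,2)→(2,1,2)
g: reduced (well bottom): (2,1,2) with a≤c, −a<b≤a
reduced forms (2, 1, 2) vs (2, 1, 2) ⇒ equivalent

yes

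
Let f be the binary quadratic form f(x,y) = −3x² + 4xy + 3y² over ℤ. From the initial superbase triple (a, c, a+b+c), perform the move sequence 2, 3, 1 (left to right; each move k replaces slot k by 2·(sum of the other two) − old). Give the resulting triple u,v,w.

start (-3,3,4) = (f(1,0),f(0,1),f(1,1))
replace slot 2: 2·((-3)+4) − 3 = -1 → (-3,-1,4)
replace slot 3: 2·((-3)+(-1)) − 4 = -12 → (-3,-1,-12)
replace slot 1: 2·((-1)+(-12)) − (-3) = -23 → (-23,-1,-12)

-23,-1,-12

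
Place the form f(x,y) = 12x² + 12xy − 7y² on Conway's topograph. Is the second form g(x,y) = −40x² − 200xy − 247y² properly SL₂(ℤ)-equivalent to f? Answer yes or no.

D₁ = 480, D₂ = 480
river cycle of f (length 4): (-7, 16, 8), (8, 16, -7), (-7, 12, 12), (12, 12, -7)
river cycle of g (length 4): (-7, 16, 8), (8, 16, -7), (-7, 12, 12), (12, 12, -7)
cycles coincide ⇒ equivalent

yes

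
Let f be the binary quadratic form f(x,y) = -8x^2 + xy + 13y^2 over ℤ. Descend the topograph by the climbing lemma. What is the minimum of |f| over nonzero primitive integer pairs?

descent: ρ → (13,-1,-8)
descent: ρ → (-8,17,4)  [lands on river]
river: ρ → (4,15,-12)
river: ρ → (-12,9,7)
river: ρ → (7,19,-2)
river: ρ → (-2,17,16)
river: ρ → (16,15,-3)
river: ρ → (-3,15,16)
river: ρ → (16,17,-2)
river: ρ → (-2,19,7)
river: ρ → (7,9,-12)
river: ρ → (-12,15,4)
river: ρ → (4,17,-8)
river: ρ → (-8,15,6)
river: ρ → (6,9,-14)
river: ρ → (-14,19,1)
river: ρ → (1,19,-14)
river: ρ → (-14,9,6)
river: ρ → (6,15,-8)
closes: descent 2, river 18
min |a| on river = 1

1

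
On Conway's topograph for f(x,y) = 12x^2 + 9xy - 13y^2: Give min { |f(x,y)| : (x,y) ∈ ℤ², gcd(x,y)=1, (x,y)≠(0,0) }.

river: ρ → (-13,17,8)
river: ρ → (8,15,-15)
river: ρ → (-15,15,8)
river: ρ → (8,17,-13)
river: ρ → (-13,9,12)
river: ρ → (12,15,-10)
river: ρ → (-10,25,2)
river: ρ → (2,23,-22)
river: ρ → (-22,21,3)
river: ρ → (3,21,-22)
river: ρ → (-22,23,2)
river: ρ → (2,25,-10)
river: ρ → (-10,15,12)
river: ρ → (12,9,-13)
closes: descent 0, river 14
min |a| on river = 2

2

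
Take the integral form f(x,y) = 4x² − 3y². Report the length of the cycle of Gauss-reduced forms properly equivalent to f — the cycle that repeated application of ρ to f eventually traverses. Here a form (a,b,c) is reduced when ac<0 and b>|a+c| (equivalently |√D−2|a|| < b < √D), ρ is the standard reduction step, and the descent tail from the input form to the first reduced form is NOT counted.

D = 48, ⌊√D⌋ = 6
descent: ρ → (-3,6,1)  [lands on river]
river: ρ → (1,6,-3)
ρ-cycle length = 2 (tail of 1 descent step not counted)

2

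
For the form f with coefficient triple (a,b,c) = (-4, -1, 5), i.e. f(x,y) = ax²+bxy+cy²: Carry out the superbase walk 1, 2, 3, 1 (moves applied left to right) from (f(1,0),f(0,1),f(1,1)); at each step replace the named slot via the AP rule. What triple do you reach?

start (-4,5,0) = (f(1,0),f(0,1),f(1,1))
replace slot 1: 2·(5+0) − (-4) = 14 → (14,5,0)
replace slot 2: 2·(14+0) − 5 = 23 → (14,23,0)
replace slot 3: 2·(14+23) − 0 = 74 → (14,23,74)
replace slot 1: 2·(23+74) − 14 = 180 → (180,23,74)

180,23,74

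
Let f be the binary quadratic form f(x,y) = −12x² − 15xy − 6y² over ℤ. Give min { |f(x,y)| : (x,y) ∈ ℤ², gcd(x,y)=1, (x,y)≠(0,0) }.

translate: b→-9 (≡15 mod 24), so (12,15,6)→(12,-9,3)
flip: (12,-9,3)→(3,9,12)
translate: b→3 (≡9 mod 6), so (3,9,12)→(3,3,6)
reduced (well bottom): (3,3,6) with a≤c, −a<b≤a
well minimum |f| = |-3| = 3 (negative-definite)

3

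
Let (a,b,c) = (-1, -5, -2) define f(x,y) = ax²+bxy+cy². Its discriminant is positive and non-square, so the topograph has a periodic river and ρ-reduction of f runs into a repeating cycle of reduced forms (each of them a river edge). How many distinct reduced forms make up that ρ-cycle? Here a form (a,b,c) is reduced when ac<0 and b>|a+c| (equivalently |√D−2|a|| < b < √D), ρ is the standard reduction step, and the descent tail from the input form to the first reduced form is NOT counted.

D = 17, ⌊√D⌋ = 4
descent: ρ → (-2,1,2)  [lands on river]
river: ρ → (2,3,-1)
river: ρ → (-1,3,2)
river: ρ → (2,1,-2)
river: ρ → (-2,3,1)
river: ρ → (1,3,-2)
ρ-cycle length = 6 (tail of 1 descent step not counted)

6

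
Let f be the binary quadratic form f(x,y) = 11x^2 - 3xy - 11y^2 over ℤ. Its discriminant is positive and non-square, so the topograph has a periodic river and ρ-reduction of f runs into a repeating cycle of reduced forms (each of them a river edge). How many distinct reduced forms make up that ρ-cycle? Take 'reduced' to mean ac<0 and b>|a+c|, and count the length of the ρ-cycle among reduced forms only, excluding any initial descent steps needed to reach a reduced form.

D = 493, ⌊√D⌋ = 22
descent: ρ → (-11,3,11)  [lands on river]
river: ρ → (11,19,-3)
river: ρ → (-3,17,17)
river: ρ → (17,17,-3)
river: ρ → (-3,19,11)
river: ρ → (11,3,-11)
river: ρ → (-11,19,3)
river: ρ → (3,17,-17)
river: ρ → (-17,17,3)
river: ρ → (3,19,-11)
ρ-cycle length = 10 (tail of 1 descent step not counted)

10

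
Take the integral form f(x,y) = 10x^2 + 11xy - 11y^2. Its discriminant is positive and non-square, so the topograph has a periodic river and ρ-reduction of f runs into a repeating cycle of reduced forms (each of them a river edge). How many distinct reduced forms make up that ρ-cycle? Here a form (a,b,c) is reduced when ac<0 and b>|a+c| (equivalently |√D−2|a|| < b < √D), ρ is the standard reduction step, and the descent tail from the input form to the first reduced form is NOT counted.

D = 561, ⌊√D⌋ = 23
river: ρ → (-11,11,10)
river: ρ → (10,9,-12)
river: ρ → (-12,15,7)
river: ρ → (7,13,-14)
river: ρ → (-14,15,6)
river: ρ → (6,21,-5)
river: ρ → (-5,19,10)
river: ρ → (10,21,-3)
river: ρ → (-3,21,10)
river: ρ → (10,19,-5)
river: ρ → (-5,21,6)
river: ρ → (6,15,-14)
river: ρ → (-14,13,7)
river: ρ → (7,15,-12)
river: ρ → (-12,9,10)
river: ρ → (10,11,-11)
ρ-cycle length = 16 (tail of 0 descent steps not counted)

16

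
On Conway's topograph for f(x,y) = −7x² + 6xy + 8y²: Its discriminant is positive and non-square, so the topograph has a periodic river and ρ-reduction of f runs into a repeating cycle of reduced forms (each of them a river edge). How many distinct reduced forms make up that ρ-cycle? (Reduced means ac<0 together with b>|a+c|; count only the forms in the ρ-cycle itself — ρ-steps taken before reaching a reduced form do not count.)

D = 260, ⌊√D⌋ = 16
river: ρ → (8,10,-5)
river: ρ → (-5,10,8)
river: ρ → (8,6,-7)
river: ρ → (-7,8,7)
river: ρ → (7,6,-8)
river: ρ → (-8,10,5)
river: ρ → (5,10,-8)
river: ρ → (-8,6,7)
river: ρ → (7,8,-7)
river: ρ → (-7,6,8)
ρ-cycle length = 10 (tail of 0 descent steps not counted)

10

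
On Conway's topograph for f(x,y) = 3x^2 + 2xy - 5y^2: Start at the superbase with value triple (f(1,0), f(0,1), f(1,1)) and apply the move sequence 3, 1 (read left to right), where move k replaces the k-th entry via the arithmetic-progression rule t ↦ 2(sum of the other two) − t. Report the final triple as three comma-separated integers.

start (3,-5,0) = (f(1,0),f(0,1),f(1,1))
replace slot 3: 2·(3+(-5)) − 0 = -4 → (3,-5,-4)
replace slot 1: 2·((-5)+(-4)) − 3 = -21 → (-21,-5,-4)

-21,-5,-4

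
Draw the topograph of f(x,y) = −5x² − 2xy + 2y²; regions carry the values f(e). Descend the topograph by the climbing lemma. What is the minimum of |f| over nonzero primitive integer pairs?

descent: ρ → (2,6,-1)  [lands on river]
river: ρ → (-1,6,2)
closes: descent 1, river 2
min |a| on river = 1

1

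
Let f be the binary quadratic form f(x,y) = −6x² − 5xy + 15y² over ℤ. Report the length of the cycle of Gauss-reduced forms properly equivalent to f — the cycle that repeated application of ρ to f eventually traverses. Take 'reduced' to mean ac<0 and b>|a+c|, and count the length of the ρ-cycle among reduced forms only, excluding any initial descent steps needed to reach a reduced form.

D = 385, ⌊√D⌋ = 19
descent: ρ → (15,5,-6)
descent: ρ → (-6,19,1)  [lands on river]
river: ρ → (1,19,-6)
river: ρ → (-6,17,4)
river: ρ → (4,15,-10)
river: ρ → (-10,5,9)
river: ρ → (9,13,-6)
river: ρ → (-6,11,11)
river: ρ → (11,11,-6)
river: ρ → (-6,13,9)
river: ρ → (9,5,-10)
river: ρ → (-10,15,4)
river: ρ → (4,17,-6)
ρ-cycle length = 12 (tail of 2 descent steps not counted)

12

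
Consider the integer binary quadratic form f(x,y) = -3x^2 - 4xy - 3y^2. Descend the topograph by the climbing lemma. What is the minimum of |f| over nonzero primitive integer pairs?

translate: b→-2 (≡4 mod 6), so (3,4,3)→(3,-2,2)
flip: (3,-2,2)→(2,2,3)
reduced (well bottom): (2,2,3) with a≤c, −a<b≤a
well minimum |f| = |-2| = 2 (negative-definite)

2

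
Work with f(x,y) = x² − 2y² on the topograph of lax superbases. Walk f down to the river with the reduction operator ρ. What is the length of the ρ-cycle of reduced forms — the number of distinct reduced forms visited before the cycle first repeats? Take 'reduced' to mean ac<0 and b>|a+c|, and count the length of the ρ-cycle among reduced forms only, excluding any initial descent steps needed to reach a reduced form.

D = 8, ⌊√D⌋ = 2
descent: ρ → (-2,0,1)
descent: ρ → (1,2,-1)  [lands on river]
river: ρ → (-1,2,1)
ρ-cycle length = 2 (tail of 2 descent steps not counted)

2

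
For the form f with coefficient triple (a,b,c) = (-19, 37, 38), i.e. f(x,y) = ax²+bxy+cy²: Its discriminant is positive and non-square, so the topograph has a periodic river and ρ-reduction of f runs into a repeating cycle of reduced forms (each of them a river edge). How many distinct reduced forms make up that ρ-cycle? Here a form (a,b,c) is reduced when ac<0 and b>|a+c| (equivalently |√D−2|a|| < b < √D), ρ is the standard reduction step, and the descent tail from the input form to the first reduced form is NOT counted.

D = 4257, ⌊√D⌋ = 65
river: ρ → (38,39,-18)
river: ρ → (-18,33,44)
river: ρ → (44,55,-7)
river: ρ → (-7,57,36)
river: ρ → (36,15,-28)
river: ρ → (-28,41,23)
river: ρ → (23,51,-18)
river: ρ → (-18,57,14)
river: ρ → (14,55,-22)
river: ρ → (-22,33,36)
river: ρ → (36,39,-19)
river: ρ → (-19,37,38)
ρ-cycle length = 12 (tail of 0 descent steps not counted)

12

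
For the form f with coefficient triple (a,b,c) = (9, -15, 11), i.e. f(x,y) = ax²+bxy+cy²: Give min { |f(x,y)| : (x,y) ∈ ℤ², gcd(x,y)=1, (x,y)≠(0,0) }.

translate: b→3 (≡-15 mod 18), so (9,-15,11)→(9,3,5)
flip: (9,3,5)→(5,-3,9)
reduced (well bottom): (5,-3,9) with a≤c, −a<b≤a
well minimum = a = 5

5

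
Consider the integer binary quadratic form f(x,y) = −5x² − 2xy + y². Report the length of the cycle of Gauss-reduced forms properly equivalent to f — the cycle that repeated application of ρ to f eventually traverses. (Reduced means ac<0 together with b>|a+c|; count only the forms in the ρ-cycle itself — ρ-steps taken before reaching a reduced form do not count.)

D = 24, ⌊√D⌋ = 4
descent: ρ → (1,4,-2)  [lands on river]
river: ρ → (-2,4,1)
ρ-cycle length = 2 (tail of 1 descent step not counted)

2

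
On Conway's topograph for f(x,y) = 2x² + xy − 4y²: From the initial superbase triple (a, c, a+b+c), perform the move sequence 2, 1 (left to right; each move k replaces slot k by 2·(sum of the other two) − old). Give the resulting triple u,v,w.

start (2,-4,-1) = (f(1,0),f(0,1),f(1,1))
replace slot 2: 2·(2+(-1)) − (-4) = 6 → (2,6,-1)
replace slot 1: 2·(6+(-1)) − 2 = 8 → (8,6,-1)

8,6,-1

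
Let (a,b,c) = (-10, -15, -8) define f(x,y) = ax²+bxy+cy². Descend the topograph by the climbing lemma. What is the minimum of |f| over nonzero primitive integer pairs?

translate: b→-5 (≡15 mod 20), so (10,15,8)→(10,-5,3)
flip: (10,-5,3)→(3,5,10)
translate: b→-1 (≡5 mod 6), so (3,5,10)→(3,-1,8)
reduced (well bottom): (3,-1,8) with a≤c, −a<b≤a
well minimum |f| = |-3| = 3 (negative-definite)

3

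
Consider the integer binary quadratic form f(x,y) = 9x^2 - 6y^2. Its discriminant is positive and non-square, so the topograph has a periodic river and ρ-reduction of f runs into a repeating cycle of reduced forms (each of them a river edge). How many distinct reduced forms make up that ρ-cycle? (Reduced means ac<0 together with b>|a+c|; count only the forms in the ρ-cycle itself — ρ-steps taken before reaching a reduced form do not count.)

D = 216, ⌊√D⌋ = 14
descent: ρ → (-6,12,3)  [lands on river]
river: ρ → (3,12,-6)
ρ-cycle length = 2 (tail of 1 descent step not counted)

2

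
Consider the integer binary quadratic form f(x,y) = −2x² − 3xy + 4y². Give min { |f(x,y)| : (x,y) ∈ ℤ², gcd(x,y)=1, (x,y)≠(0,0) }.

descent: ρ → (4,3,-2)  [lands on river]
river: ρ → (-2,5,2)
river: ρ → (2,3,-4)
river: ρ → (-4,5,1)
river: ρ → (1,5,-4)
river: ρ → (-4,3,2)
river: ρ → (2,5,-2)
river: ρ → (-2,3,4)
river: ρ → (4,5,-1)
river: ρ → (-1,5,4)
closes: descent 1, river 10
min |a| on river = 1

1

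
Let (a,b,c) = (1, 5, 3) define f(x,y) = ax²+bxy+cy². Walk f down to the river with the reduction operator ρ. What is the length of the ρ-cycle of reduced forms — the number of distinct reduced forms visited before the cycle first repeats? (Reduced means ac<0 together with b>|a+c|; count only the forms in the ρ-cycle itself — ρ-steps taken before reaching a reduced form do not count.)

D = 13, ⌊√D⌋ = 3
descent: ρ → (3,1,-1)
descent: ρ → (-1,3,1)  [lands on river]
river: ρ → (1,3,-1)
ρ-cycle length = 2 (tail of 2 descent steps not counted)

2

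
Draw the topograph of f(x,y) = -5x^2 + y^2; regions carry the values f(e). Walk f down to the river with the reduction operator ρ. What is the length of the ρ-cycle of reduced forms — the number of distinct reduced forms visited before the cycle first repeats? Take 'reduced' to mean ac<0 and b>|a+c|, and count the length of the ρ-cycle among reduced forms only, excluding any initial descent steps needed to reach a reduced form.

D = 20, ⌊√D⌋ = 4
descent: ρ → (1,4,-1)  [lands on river]
river: ρ → (-1,4,1)
ρ-cycle length = 2 (tail of 1 descent step not counted)

2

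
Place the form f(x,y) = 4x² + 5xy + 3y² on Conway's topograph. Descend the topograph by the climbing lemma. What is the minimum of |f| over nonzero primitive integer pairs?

translate: b→-3 (≡5 mod 8), so (4,5,3)→(4,-3,2)
flip: (4,-3,2)→(2,3,4)
translate: b→-1 (≡3 mod 4), so (2,3,4)→(2,-1,3)
reduced (well bottom): (2,-1,3) with a≤c, −a<b≤a
well minimum = a = 2

2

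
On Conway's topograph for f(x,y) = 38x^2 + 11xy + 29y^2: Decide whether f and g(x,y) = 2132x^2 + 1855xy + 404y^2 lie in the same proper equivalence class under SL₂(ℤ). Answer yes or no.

D₁ = -4287, D₂ = -4287
f: flip: (38,11,29)→(29,-11,38)
f: reduced (well bottom): (29,-11,38) with a≤c, −a<b≤a
g: flip: (2132,1855,404)→(404,-1855,2132)
g: translate: b→-239 (≡-1855 mod 808), so (404,-1855,2132)→(404,-239,38)
g: flip: (404,-239,38)→(38,239,404)
g: translate: b→11 (≡239 mod 76), so (38,239,404)→(38,11,29)
g: flip: (38,11,29)→(29,-11,38)
g: reduced (well bottom): (29,-11,38) with a≤c, −a<b≤a
reduced forms (29, -11, 38) vs (29, -11, 38) ⇒ equivalent

yes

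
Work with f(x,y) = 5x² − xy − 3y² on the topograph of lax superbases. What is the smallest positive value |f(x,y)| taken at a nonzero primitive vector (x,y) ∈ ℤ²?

descent: ρ → (-3,7,1)  [lands on river]
river: ρ → (1,7,-3)
river: ρ → (-3,5,3)
river: ρ → (3,7,-1)
river: ρ → (-1,7,3)
river: ρ → (3,5,-3)
closes: descent 1, river 6
min |a| on river = 1

1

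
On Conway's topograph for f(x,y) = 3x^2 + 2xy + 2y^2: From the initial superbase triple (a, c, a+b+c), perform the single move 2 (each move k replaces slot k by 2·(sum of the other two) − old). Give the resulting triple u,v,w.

start (3,2,7) = (f(1,0),f(0,1),f(1,1))
replace slot 2: 2·(3+7) − 2 = 18 → (3,18,7)

3,18,7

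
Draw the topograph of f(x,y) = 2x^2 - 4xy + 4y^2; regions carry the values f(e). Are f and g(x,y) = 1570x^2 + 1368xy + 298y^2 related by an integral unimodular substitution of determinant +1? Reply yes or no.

D₁ = -16, D₂ = -16
f: translate: b→0 (≡-4 mod 4), so (2,-4,4)→(2,0,2)
f: reduced (well bottom): (2,0,2) with a≤c, −a<b≤a
g: flip: (1570,1368,298)→(298,-1368,1570)
g: translate: b→-176 (≡-1368 mod 596), so (298,-1368,1570)→(298,-176,26)
g: flip: (298,-176,26)→(26,176,298)
g: translate: b→20 (≡176 mod 52), so (26,176,298)→(26,20,4)
g: flip: (26,20,4)→(4,-20,26)
g: translate: b→4 (≡-20 mod 8), so (4,-20,26)→(4,4,2)
g: flip: (4,4,2)→(2,-4,4)
g: translate: b→0 (≡-4 mod 4), so (2,-4,4)→(2,0,2)
g: reduced (well bottom): (2,0,2) with a≤c, −a<b≤a
reduced forms (2, 0, 2) vs (2, 0, 2) ⇒ equivalent

yes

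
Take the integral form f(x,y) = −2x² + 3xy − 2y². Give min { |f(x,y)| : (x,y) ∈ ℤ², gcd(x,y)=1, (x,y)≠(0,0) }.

translate: b→1 (≡-3 mod 4), so (2,-3,2)→(2,1,1)
flip: (2,1,1)→(1,-1,2)
translate: b→1 (≡-1 mod 2), so (1,-1,2)→(1,1,2)
reduced (well bottom): (1,1,2) with a≤c, −a<b≤a
well minimum |f| = |-1| = 1 (negative-definite)

1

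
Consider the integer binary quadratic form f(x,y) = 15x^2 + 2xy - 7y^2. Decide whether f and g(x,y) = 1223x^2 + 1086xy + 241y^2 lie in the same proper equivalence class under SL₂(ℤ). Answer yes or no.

D₁ = 424, D₂ = 424
river cycle of f (length 18): (-7, 12, 10), (10, 8, -9), (-9, 10, 9), (9, 8, -10), (-10, 12, 7), (7, 16, -6), (-6, 20, 1), (1, 20, -6), (-6, 16, 7), (7, 12, -10), … (8 more)
river cycle of g (length 18): (-7, 12, 10), (10, 8, -9), (-9, 10, 9), (9, 8, -10), (-10, 12, 7), (7, 16, -6), (-6, 20, 1), (1, 20, -6), (-6, 16, 7), (7, 12, -10), … (8 more)
cycles coincide ⇒ equivalent

yes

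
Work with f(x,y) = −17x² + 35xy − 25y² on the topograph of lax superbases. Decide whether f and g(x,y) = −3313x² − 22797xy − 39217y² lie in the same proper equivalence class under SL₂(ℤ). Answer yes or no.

D₁ = -475, D₂ = -475
f is negative-definite; reduce −f:
−f: translate: b→-1 (≡-35 mod 34), so (17,-35,25)→(17,-1,7)
−f: flip: (17,-1,7)→(7,1,17)
−f: reduced (well bottom): (7,1,17) with a≤c, −a<b≤a
flip sign back: reduced form of f is (-7,-1,-17)
g is negative-definite; reduce −g:
−g: translate: b→2919 (≡22797 mod 6626), so (3313,22797,39217)→(3313,2919,643)
−g: flip: (3313,2919,643)→(643,-2919,3313)
−g: translate: b→-347 (≡-2919 mod 1286), so (643,-2919,3313)→(643,-347,47)
−g: flip: (643,-347,47)→(47,347,643)
−g: translate: b→-29 (≡347 mod 94), so (47,347,643)→(47,-29,7)
−g: flip: (47,-29,7)→(7,29,47)
−g: translate: b→1 (≡29 mod 14), so (7,29,47)→(7,1,17)
−g: reduced (well bottom): (7,1,17) with a≤c, −a<b≤a
flip sign back: reduced form of g is (-7,-1,-17)
reduced forms (-7, -1, -17) vs (-7, -1, -17) ⇒ equivalent

yes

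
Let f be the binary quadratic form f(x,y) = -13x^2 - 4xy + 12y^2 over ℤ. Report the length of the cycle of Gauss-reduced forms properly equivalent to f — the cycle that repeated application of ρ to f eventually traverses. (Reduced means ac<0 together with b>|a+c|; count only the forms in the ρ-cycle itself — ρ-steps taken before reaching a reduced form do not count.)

D = 640, ⌊√D⌋ = 25
descent: ρ → (12,4,-13)  [lands on river]
river: ρ → (-13,22,3)
river: ρ → (3,20,-20)
river: ρ → (-20,20,3)
river: ρ → (3,22,-13)
river: ρ → (-13,4,12)
river: ρ → (12,20,-5)
river: ρ → (-5,20,12)
ρ-cycle length = 8 (tail of 1 descent step not counted)

8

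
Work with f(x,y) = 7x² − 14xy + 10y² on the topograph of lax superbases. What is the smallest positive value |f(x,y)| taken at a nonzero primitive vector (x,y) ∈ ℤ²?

translate: b→0 (≡-14 mod 14), so (7,-14,10)→(7,0,3)
flip: (7,0,3)→(3,0,7)
reduced (well bottom): (3,0,7) with a≤c, −a<b≤a
well minimum = a = 3

3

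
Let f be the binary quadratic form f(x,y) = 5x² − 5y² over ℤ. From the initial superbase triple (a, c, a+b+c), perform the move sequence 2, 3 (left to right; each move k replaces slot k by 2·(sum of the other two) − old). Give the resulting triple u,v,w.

start (5,-5,0) = (f(1,0),f(0,1),f(1,1))
replace slot 2: 2·(5+0) − (-5) = 15 → (5,15,0)
replace slot 3: 2·(5+15) − 0 = 40 → (5,15,40)

5,15,40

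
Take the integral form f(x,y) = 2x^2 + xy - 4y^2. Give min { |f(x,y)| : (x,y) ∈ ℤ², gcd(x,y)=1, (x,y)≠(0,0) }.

descent: ρ → (-4,-1,2)
descent: ρ → (2,5,-1)  [lands on river]
river: ρ → (-1,5,2)
river: ρ → (2,3,-3)
river: ρ → (-3,3,2)
closes: descent 2, river 4
min |a| on river = 1

1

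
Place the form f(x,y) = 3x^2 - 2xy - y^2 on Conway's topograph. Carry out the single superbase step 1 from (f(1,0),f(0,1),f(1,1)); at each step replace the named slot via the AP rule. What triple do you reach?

start (3,-1,0) = (f(1,0),f(0,1),f(1,1))
replace slot 1: 2·((-1)+0) − 3 = -5 → (-5,-1,0)

-5,-1,0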